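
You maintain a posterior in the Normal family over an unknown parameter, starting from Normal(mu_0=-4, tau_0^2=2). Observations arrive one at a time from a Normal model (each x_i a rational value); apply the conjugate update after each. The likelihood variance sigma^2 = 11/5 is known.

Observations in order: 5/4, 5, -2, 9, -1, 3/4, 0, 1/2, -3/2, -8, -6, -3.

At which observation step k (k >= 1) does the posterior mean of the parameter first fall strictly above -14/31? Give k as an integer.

obs 1: x=5/4 → posterior Normal(-3/2, 22/21)
obs 2: x=5 → posterior Normal(37/62, 22/31)
obs 3: x=-2 → posterior Normal(-3/82, 22/41)
obs 4: x=9 → posterior Normal(59/34, 22/51)
obs 5: x=-1 → posterior Normal(157/122, 22/61)
obs 6: x=3/4 → posterior Normal(86/71, 22/71)
obs 7: x=0 → posterior Normal(86/81, 22/81)
obs 8: x=1/2 → posterior Normal(1, 22/91)
obs 9: x=-3/2 → posterior Normal(76/101, 22/101)
obs 10: x=-8 → posterior Normal(-4/111, 22/111)
obs 11: x=-6 → posterior Normal(-64/121, 2/11)
obs 12: x=-3 → posterior Normal(-94/131, 22/131)

k = 2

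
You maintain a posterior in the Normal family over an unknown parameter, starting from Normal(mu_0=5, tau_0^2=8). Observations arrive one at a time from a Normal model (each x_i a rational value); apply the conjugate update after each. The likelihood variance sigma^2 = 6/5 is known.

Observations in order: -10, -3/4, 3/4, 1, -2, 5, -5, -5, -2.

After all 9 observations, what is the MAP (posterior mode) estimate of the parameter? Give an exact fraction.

obs 1: x=-10 → posterior Normal(-185/23, 24/23)
obs 2: x=-3/4 → posterior Normal(-200/43, 24/43)
obs 3: x=3/4 → posterior Normal(-185/63, 8/21)
obs 4: x=1 → posterior Normal(-165/83, 24/83)
obs 5: x=-2 → posterior Normal(-205/103, 24/103)
obs 6: x=5 → posterior Normal(-35/41, 8/41)
obs 7: x=-5 → posterior Normal(-205/143, 24/143)
obs 8: x=-5 → posterior Normal(-305/163, 24/163)
obs 9: x=-2 → posterior Normal(-115/61, 8/61)

-115/61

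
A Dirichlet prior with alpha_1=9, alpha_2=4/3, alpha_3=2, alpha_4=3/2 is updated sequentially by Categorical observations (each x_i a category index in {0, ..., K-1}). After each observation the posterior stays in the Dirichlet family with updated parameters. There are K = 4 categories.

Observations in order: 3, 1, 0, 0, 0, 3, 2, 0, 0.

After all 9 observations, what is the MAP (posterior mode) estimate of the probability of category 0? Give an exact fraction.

78/113

obs 1: x=3 → posterior Dirichlet(9, 4/3, 2, 5/2)
obs 2: x=1 → posterior Dirichlet(9, 7/3, 2, 5/2)
obs 3: x=0 → posterior Dirichlet(10, 7/3, 2, 5/2)
obs 4: x=0 → posterior Dirichlet(11, 7/3, 2, 5/2)
obs 5: x=0 → posterior Dirichlet(12, 7/3, 2, 5/2)
obs 6: x=3 → posterior Dirichlet(12, 7/3, 2, 7/2)
obs 7: x=2 → posterior Dirichlet(12, 7/3, 3, 7/2)
obs 8: x=0 → posterior Dirichlet(13, 7/3, 3, 7/2)
obs 9: x=0 → posterior Dirichlet(14, 7/3, 3, 7/2)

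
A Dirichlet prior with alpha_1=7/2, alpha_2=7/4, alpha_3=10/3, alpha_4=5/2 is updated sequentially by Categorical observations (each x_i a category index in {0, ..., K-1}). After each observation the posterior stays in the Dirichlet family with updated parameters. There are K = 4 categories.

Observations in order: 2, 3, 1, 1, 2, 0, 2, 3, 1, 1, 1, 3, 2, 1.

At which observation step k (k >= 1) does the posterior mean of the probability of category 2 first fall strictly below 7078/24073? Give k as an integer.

k = 4

obs 1: x=2 → posterior Dirichlet(7/2, 7/4, 13/3, 5/2)
obs 2: x=3 → posterior Dirichlet(7/2, 7/4, 13/3, 7/2)
obs 3: x=1 → posterior Dirichlet(7/2, 11/4, 13/3, 7/2)
obs 4: x=1 → posterior Dirichlet(7/2, 15/4, 13/3, 7/2)
obs 5: x=2 → posterior Dirichlet(7/2, 15/4, 16/3, 7/2)
obs 6: x=0 → posterior Dirichlet(9/2, 15/4, 16/3, 7/2)
obs 7: x=2 → posterior Dirichlet(9/2, 15/4, 19/3, 7/2)
obs 8: x=3 → posterior Dirichlet(9/2, 15/4, 19/3, 9/2)
obs 9: x=1 → posterior Dirichlet(9/2, 19/4, 19/3, 9/2)
obs 10: x=1 → posterior Dirichlet(9/2, 23/4, 19/3, 9/2)
obs 11: x=1 → posterior Dirichlet(9/2, 27/4, 19/3, 9/2)
obs 12: x=3 → posterior Dirichlet(9/2, 27/4, 19/3, 11/2)
obs 13: x=2 → posterior Dirichlet(9/2, 27/4, 22/3, 11/2)
obs 14: x=1 → posterior Dirichlet(9/2, 31/4, 22/3, 11/2)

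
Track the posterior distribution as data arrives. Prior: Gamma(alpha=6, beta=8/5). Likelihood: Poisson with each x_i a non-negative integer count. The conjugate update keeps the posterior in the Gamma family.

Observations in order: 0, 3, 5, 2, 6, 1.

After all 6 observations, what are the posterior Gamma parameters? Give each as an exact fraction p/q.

obs 1: x=0 → posterior Gamma(6, 13/5)
obs 2: x=3 → posterior Gamma(9, 18/5)
obs 3: x=5 → posterior Gamma(14, 23/5)
obs 4: x=2 → posterior Gamma(16, 28/5)
obs 5: x=6 → posterior Gamma(22, 33/5)
obs 6: x=1 → posterior Gamma(23, 38/5)

alpha=23, beta=38/5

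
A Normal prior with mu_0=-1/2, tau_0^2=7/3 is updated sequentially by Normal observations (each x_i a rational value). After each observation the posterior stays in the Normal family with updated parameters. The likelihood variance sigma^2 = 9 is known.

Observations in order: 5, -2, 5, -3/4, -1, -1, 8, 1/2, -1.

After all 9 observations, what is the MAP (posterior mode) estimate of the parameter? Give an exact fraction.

101/120

obs 1: x=5 → posterior Normal(43/68, 63/34)
obs 2: x=-2 → posterior Normal(15/82, 63/41)
obs 3: x=5 → posterior Normal(85/96, 21/16)
obs 4: x=-3/4 → posterior Normal(149/220, 63/55)
obs 5: x=-1 → posterior Normal(121/248, 63/62)
obs 6: x=-1 → posterior Normal(31/92, 21/23)
obs 7: x=8 → posterior Normal(317/304, 63/76)
obs 8: x=1/2 → posterior Normal(331/332, 63/83)
obs 9: x=-1 → posterior Normal(101/120, 7/10)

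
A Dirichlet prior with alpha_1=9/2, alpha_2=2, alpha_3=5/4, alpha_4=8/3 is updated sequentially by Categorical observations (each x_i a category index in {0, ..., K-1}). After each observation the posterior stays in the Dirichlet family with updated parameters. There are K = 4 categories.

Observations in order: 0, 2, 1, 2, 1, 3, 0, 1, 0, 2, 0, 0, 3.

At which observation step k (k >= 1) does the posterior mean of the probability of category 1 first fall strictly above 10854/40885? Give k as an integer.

k = 8

obs 1: x=0 → posterior Dirichlet(11/2, 2, 5/4, 8/3)
obs 2: x=2 → posterior Dirichlet(11/2, 2, 9/4, 8/3)
obs 3: x=1 → posterior Dirichlet(11/2, 3, 9/4, 8/3)
obs 4: x=2 → posterior Dirichlet(11/2, 3, 13/4, 8/3)
obs 5: x=1 → posterior Dirichlet(11/2, 4, 13/4, 8/3)
obs 6: x=3 → posterior Dirichlet(11/2, 4, 13/4, 11/3)
obs 7: x=0 → posterior Dirichlet(13/2, 4, 13/4, 11/3)
obs 8: x=1 → posterior Dirichlet(13/2, 5, 13/4, 11/3)
obs 9: x=0 → posterior Dirichlet(15/2, 5, 13/4, 11/3)
obs 10: x=2 → posterior Dirichlet(15/2, 5, 17/4, 11/3)
obs 11: x=0 → posterior Dirichlet(17/2, 5, 17/4, 11/3)
obs 12: x=0 → posterior Dirichlet(19/2, 5, 17/4, 11/3)
obs 13: x=3 → posterior Dirichlet(19/2, 5, 17/4, 14/3)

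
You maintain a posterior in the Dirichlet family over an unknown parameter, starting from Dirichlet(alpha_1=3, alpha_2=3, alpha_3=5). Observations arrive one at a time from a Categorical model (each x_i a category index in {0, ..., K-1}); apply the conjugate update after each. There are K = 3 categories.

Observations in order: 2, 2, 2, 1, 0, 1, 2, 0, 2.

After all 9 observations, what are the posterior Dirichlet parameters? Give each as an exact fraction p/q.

alpha_1=5, alpha_2=5, alpha_3=10

obs 1: x=2 → posterior Dirichlet(3, 3, 6)
obs 2: x=2 → posterior Dirichlet(3, 3, 7)
obs 3: x=2 → posterior Dirichlet(3, 3, 8)
obs 4: x=1 → posterior Dirichlet(3, 4, 8)
obs 5: x=0 → posterior Dirichlet(4, 4, 8)
obs 6: x=1 → posterior Dirichlet(4, 5, 8)
obs 7: x=2 → posterior Dirichlet(4, 5, 9)
obs 8: x=0 → posterior Dirichlet(5, 5, 9)
obs 9: x=2 → posterior Dirichlet(5, 5, 10)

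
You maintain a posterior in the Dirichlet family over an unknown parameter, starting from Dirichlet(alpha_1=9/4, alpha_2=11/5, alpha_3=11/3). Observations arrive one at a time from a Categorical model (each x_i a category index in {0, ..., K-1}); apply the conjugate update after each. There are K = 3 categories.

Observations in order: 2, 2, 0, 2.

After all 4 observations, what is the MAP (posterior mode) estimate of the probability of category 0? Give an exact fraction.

obs 1: x=2 → posterior Dirichlet(9/4, 11/5, 14/3)
obs 2: x=2 → posterior Dirichlet(9/4, 11/5, 17/3)
obs 3: x=0 → posterior Dirichlet(13/4, 11/5, 17/3)
obs 4: x=2 → posterior Dirichlet(13/4, 11/5, 20/3)

135/547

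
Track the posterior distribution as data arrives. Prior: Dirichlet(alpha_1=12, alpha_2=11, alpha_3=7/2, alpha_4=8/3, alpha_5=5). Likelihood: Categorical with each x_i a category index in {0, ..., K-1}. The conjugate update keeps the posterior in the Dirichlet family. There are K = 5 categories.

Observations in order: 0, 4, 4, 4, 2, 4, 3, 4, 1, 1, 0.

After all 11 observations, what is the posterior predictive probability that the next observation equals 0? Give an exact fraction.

obs 1: x=0 → posterior Dirichlet(13, 11, 7/2, 8/3, 5)
obs 2: x=4 → posterior Dirichlet(13, 11, 7/2, 8/3, 6)
obs 3: x=4 → posterior Dirichlet(13, 11, 7/2, 8/3, 7)
obs 4: x=4 → posterior Dirichlet(13, 11, 7/2, 8/3, 8)
obs 5: x=2 → posterior Dirichlet(13, 11, 9/2, 8/3, 8)
obs 6: x=4 → posterior Dirichlet(13, 11, 9/2, 8/3, 9)
obs 7: x=3 → posterior Dirichlet(13, 11, 9/2, 11/3, 9)
obs 8: x=4 → posterior Dirichlet(13, 11, 9/2, 11/3, 10)
obs 9: x=1 → posterior Dirichlet(13, 12, 9/2, 11/3, 10)
obs 10: x=1 → posterior Dirichlet(13, 13, 9/2, 11/3, 10)
obs 11: x=0 → posterior Dirichlet(14, 13, 9/2, 11/3, 10)

84/271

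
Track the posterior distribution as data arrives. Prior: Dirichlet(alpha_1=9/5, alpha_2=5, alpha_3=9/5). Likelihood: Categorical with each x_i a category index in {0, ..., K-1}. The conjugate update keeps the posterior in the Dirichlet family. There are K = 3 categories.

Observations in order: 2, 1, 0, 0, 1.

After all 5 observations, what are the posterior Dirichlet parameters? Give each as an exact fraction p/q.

alpha_1=19/5, alpha_2=7, alpha_3=14/5

obs 1: x=2 → posterior Dirichlet(9/5, 5, 14/5)
obs 2: x=1 → posterior Dirichlet(9/5, 6, 14/5)
obs 3: x=0 → posterior Dirichlet(14/5, 6, 14/5)
obs 4: x=0 → posterior Dirichlet(19/5, 6, 14/5)
obs 5: x=1 → posterior Dirichlet(19/5, 7, 14/5)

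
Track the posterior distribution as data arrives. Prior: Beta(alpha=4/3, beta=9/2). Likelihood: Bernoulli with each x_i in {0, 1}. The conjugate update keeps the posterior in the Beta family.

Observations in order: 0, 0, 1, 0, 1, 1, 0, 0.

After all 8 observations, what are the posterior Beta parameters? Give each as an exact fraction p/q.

obs 1: x=0 → posterior Beta(4/3, 11/2)
obs 2: x=0 → posterior Beta(4/3, 13/2)
obs 3: x=1 → posterior Beta(7/3, 13/2)
obs 4: x=0 → posterior Beta(7/3, 15/2)
obs 5: x=1 → posterior Beta(10/3, 15/2)
obs 6: x=1 → posterior Beta(13/3, 15/2)
obs 7: x=0 → posterior Beta(13/3, 17/2)
obs 8: x=0 → posterior Beta(13/3, 19/2)

alpha=13/3, beta=19/2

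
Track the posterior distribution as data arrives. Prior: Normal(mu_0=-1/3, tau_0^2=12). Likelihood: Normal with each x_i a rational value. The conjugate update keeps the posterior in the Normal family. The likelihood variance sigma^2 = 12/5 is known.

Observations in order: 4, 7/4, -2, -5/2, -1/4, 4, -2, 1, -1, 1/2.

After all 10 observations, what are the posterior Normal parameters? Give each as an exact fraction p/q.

obs 1: x=4 → posterior Normal(59/18, 2)
obs 2: x=7/4 → posterior Normal(31/12, 12/11)
obs 3: x=-2 → posterior Normal(221/192, 3/4)
obs 4: x=-5/2 → posterior Normal(71/252, 4/7)
obs 5: x=-1/4 → posterior Normal(7/39, 6/13)
obs 6: x=4 → posterior Normal(74/93, 12/31)
obs 7: x=-2 → posterior Normal(11/27, 1/3)
obs 8: x=1 → posterior Normal(59/123, 12/41)
obs 9: x=-1 → posterior Normal(22/69, 6/23)
obs 10: x=1/2 → posterior Normal(103/306, 4/17)

mu_0=103/306, tau_0^2=4/17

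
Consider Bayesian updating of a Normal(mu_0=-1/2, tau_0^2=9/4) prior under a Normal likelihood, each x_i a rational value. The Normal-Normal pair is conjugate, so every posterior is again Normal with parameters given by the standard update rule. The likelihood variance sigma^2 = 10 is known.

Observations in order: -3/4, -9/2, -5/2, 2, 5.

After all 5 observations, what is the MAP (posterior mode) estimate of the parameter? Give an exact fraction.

obs 1: x=-3/4 → posterior Normal(-107/196, 90/49)
obs 2: x=-9/2 → posterior Normal(-269/232, 45/29)
obs 3: x=-5/2 → posterior Normal(-359/268, 90/67)
obs 4: x=2 → posterior Normal(-287/304, 45/38)
obs 5: x=5 → posterior Normal(-107/340, 18/17)

-107/340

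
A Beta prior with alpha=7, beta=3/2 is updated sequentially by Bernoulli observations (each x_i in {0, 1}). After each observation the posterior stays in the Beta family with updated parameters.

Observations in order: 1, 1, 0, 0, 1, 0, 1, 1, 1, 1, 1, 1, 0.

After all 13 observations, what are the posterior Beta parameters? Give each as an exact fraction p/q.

alpha=16, beta=11/2

obs 1: x=1 → posterior Beta(8, 3/2)
obs 2: x=1 → posterior Beta(9, 3/2)
obs 3: x=0 → posterior Beta(9, 5/2)
obs 4: x=0 → posterior Beta(9, 7/2)
obs 5: x=1 → posterior Beta(10, 7/2)
obs 6: x=0 → posterior Beta(10, 9/2)
obs 7: x=1 → posterior Beta(11, 9/2)
obs 8: x=1 → posterior Beta(12, 9/2)
obs 9: x=1 → posterior Beta(13, 9/2)
obs 10: x=1 → posterior Beta(14, 9/2)
obs 11: x=1 → posterior Beta(15, 9/2)
obs 12: x=1 → posterior Beta(16, 9/2)
obs 13: x=0 → posterior Beta(16, 11/2)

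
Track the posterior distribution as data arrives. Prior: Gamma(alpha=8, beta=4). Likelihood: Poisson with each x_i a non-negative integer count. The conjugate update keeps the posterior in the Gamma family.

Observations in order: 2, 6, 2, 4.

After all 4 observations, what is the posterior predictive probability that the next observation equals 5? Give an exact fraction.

obs 1: x=2 → posterior Gamma(10, 5)
obs 2: x=6 → posterior Gamma(16, 6)
obs 3: x=2 → posterior Gamma(18, 7)
obs 4: x=4 → posterior Gamma(22, 8)

4853707300674457221201920/58149737003040059690390169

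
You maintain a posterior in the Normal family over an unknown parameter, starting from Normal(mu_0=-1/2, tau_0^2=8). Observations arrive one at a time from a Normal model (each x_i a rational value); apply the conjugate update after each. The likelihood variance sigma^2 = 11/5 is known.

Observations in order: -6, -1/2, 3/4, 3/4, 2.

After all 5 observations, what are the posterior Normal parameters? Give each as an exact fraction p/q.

mu_0=-251/422, tau_0^2=88/211

obs 1: x=-6 → posterior Normal(-491/102, 88/51)
obs 2: x=-1/2 → posterior Normal(-531/182, 88/91)
obs 3: x=3/4 → posterior Normal(-471/262, 88/131)
obs 4: x=3/4 → posterior Normal(-137/114, 88/171)
obs 5: x=2 → posterior Normal(-251/422, 88/211)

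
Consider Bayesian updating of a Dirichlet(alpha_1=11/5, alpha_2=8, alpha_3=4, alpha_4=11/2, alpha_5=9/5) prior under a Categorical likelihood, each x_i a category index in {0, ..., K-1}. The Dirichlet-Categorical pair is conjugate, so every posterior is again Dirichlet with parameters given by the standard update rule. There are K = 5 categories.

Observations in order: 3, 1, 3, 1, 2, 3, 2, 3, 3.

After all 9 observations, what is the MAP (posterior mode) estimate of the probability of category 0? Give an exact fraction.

obs 1: x=3 → posterior Dirichlet(11/5, 8, 4, 13/2, 9/5)
obs 2: x=1 → posterior Dirichlet(11/5, 9, 4, 13/2, 9/5)
obs 3: x=3 → posterior Dirichlet(11/5, 9, 4, 15/2, 9/5)
obs 4: x=1 → posterior Dirichlet(11/5, 10, 4, 15/2, 9/5)
obs 5: x=2 → posterior Dirichlet(11/5, 10, 5, 15/2, 9/5)
obs 6: x=3 → posterior Dirichlet(11/5, 10, 5, 17/2, 9/5)
obs 7: x=2 → posterior Dirichlet(11/5, 10, 6, 17/2, 9/5)
obs 8: x=3 → posterior Dirichlet(11/5, 10, 6, 19/2, 9/5)
obs 9: x=3 → posterior Dirichlet(11/5, 10, 6, 21/2, 9/5)

4/85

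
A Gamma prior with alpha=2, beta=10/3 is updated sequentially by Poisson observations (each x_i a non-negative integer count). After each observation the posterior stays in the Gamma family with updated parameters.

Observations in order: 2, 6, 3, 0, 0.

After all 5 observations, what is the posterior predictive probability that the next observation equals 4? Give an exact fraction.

7845461368560791015625/142734349946674946768896

obs 1: x=2 → posterior Gamma(4, 13/3)
obs 2: x=6 → posterior Gamma(10, 16/3)
obs 3: x=3 → posterior Gamma(13, 19/3)
obs 4: x=0 → posterior Gamma(13, 22/3)
obs 5: x=0 → posterior Gamma(13, 25/3)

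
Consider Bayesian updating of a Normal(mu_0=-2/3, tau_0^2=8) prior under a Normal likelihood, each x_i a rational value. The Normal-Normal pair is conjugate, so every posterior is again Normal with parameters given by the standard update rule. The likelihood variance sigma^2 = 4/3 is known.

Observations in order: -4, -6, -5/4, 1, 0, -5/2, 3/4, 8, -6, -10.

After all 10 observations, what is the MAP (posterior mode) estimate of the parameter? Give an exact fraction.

-362/183

obs 1: x=-4 → posterior Normal(-74/21, 8/7)
obs 2: x=-6 → posterior Normal(-14/3, 8/13)
obs 3: x=-5/4 → posterior Normal(-409/114, 8/19)
obs 4: x=1 → posterior Normal(-373/150, 8/25)
obs 5: x=0 → posterior Normal(-373/186, 8/31)
obs 6: x=-5/2 → posterior Normal(-463/222, 8/37)
obs 7: x=3/4 → posterior Normal(-218/129, 8/43)
obs 8: x=8 → posterior Normal(-74/147, 8/49)
obs 9: x=-6 → posterior Normal(-182/165, 8/55)
obs 10: x=-10 → posterior Normal(-362/183, 8/61)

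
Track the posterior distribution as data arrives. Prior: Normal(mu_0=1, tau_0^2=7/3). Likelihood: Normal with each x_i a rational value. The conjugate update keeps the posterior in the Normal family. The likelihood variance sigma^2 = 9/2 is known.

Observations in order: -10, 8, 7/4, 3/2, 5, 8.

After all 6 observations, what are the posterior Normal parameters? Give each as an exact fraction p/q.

mu_0=151/74, tau_0^2=21/37

obs 1: x=-10 → posterior Normal(-113/41, 63/41)
obs 2: x=8 → posterior Normal(-1/55, 63/55)
obs 3: x=7/4 → posterior Normal(47/138, 21/23)
obs 4: x=3/2 → posterior Normal(89/166, 63/83)
obs 5: x=5 → posterior Normal(229/194, 63/97)
obs 6: x=8 → posterior Normal(151/74, 21/37)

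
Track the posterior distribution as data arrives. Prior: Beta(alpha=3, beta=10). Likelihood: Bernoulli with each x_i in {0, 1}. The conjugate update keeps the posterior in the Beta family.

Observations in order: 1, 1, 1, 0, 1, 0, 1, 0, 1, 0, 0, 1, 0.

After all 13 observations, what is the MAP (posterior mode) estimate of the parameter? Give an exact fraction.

obs 1: x=1 → posterior Beta(4, 10)
obs 2: x=1 → posterior Beta(5, 10)
obs 3: x=1 → posterior Beta(6, 10)
obs 4: x=0 → posterior Beta(6, 11)
obs 5: x=1 → posterior Beta(7, 11)
obs 6: x=0 → posterior Beta(7, 12)
obs 7: x=1 → posterior Beta(8, 12)
obs 8: x=0 → posterior Beta(8, 13)
obs 9: x=1 → posterior Beta(9, 13)
obs 10: x=0 → posterior Beta(9, 14)
obs 11: x=0 → posterior Beta(9, 15)
obs 12: x=1 → posterior Beta(10, 15)
obs 13: x=0 → posterior Beta(10, 16)

3/8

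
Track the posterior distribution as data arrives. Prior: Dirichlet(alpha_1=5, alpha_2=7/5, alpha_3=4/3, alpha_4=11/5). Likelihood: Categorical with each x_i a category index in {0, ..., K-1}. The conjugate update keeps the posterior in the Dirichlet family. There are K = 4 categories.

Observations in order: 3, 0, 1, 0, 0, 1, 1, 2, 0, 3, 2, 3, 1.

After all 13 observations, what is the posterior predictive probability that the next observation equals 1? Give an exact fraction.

81/344

obs 1: x=3 → posterior Dirichlet(5, 7/5, 4/3, 16/5)
obs 2: x=0 → posterior Dirichlet(6, 7/5, 4/3, 16/5)
obs 3: x=1 → posterior Dirichlet(6, 12/5, 4/3, 16/5)
obs 4: x=0 → posterior Dirichlet(7, 12/5, 4/3, 16/5)
obs 5: x=0 → posterior Dirichlet(8, 12/5, 4/3, 16/5)
obs 6: x=1 → posterior Dirichlet(8, 17/5, 4/3, 16/5)
obs 7: x=1 → posterior Dirichlet(8, 22/5, 4/3, 16/5)
obs 8: x=2 → posterior Dirichlet(8, 22/5, 7/3, 16/5)
obs 9: x=0 → posterior Dirichlet(9, 22/5, 7/3, 16/5)
obs 10: x=3 → posterior Dirichlet(9, 22/5, 7/3, 21/5)
obs 11: x=2 → posterior Dirichlet(9, 22/5, 10/3, 21/5)
obs 12: x=3 → posterior Dirichlet(9, 22/5, 10/3, 26/5)
obs 13: x=1 → posterior Dirichlet(9, 27/5, 10/3, 26/5)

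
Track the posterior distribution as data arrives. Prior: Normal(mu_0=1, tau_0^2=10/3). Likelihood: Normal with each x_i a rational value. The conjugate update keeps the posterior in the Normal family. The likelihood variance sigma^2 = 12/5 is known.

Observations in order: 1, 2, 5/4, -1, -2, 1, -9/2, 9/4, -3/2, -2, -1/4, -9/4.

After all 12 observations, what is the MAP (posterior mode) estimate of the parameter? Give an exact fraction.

-22/53

obs 1: x=1 → posterior Normal(1, 60/43)
obs 2: x=2 → posterior Normal(93/68, 15/17)
obs 3: x=5/4 → posterior Normal(497/372, 20/31)
obs 4: x=-1 → posterior Normal(397/472, 30/59)
obs 5: x=-2 → posterior Normal(197/572, 60/143)
obs 6: x=1 → posterior Normal(99/224, 5/14)
obs 7: x=-9/2 → posterior Normal(-153/772, 60/193)
obs 8: x=9/4 → posterior Normal(9/109, 30/109)
obs 9: x=-3/2 → posterior Normal(-13/162, 20/81)
obs 10: x=-2 → posterior Normal(-139/536, 15/67)
obs 11: x=-1/4 → posterior Normal(-303/1172, 60/293)
obs 12: x=-9/4 → posterior Normal(-22/53, 10/53)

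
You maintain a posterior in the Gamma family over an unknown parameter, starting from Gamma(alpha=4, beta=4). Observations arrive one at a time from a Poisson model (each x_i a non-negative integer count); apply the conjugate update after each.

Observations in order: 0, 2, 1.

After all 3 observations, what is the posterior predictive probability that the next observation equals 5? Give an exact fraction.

obs 1: x=0 → posterior Gamma(4, 5)
obs 2: x=2 → posterior Gamma(6, 6)
obs 3: x=1 → posterior Gamma(7, 7)

190238433/34359738368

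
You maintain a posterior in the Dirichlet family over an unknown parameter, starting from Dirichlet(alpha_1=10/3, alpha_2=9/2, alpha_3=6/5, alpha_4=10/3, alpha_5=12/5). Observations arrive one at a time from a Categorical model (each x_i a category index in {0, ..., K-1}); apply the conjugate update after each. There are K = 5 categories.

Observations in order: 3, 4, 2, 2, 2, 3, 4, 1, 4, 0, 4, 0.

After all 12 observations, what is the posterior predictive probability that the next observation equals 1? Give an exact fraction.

obs 1: x=3 → posterior Dirichlet(10/3, 9/2, 6/5, 13/3, 12/5)
obs 2: x=4 → posterior Dirichlet(10/3, 9/2, 6/5, 13/3, 17/5)
obs 3: x=2 → posterior Dirichlet(10/3, 9/2, 11/5, 13/3, 17/5)
obs 4: x=2 → posterior Dirichlet(10/3, 9/2, 16/5, 13/3, 17/5)
obs 5: x=2 → posterior Dirichlet(10/3, 9/2, 21/5, 13/3, 17/5)
obs 6: x=3 → posterior Dirichlet(10/3, 9/2, 21/5, 16/3, 17/5)
obs 7: x=4 → posterior Dirichlet(10/3, 9/2, 21/5, 16/3, 22/5)
obs 8: x=1 → posterior Dirichlet(10/3, 11/2, 21/5, 16/3, 22/5)
obs 9: x=4 → posterior Dirichlet(10/3, 11/2, 21/5, 16/3, 27/5)
obs 10: x=0 → posterior Dirichlet(13/3, 11/2, 21/5, 16/3, 27/5)
obs 11: x=4 → posterior Dirichlet(13/3, 11/2, 21/5, 16/3, 32/5)
obs 12: x=0 → posterior Dirichlet(16/3, 11/2, 21/5, 16/3, 32/5)

15/73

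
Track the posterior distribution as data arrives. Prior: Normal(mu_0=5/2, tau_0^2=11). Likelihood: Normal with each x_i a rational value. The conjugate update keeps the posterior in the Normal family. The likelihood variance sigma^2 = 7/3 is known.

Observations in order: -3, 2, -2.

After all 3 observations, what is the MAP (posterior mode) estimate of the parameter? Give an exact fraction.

obs 1: x=-3 → posterior Normal(-163/80, 77/40)
obs 2: x=2 → posterior Normal(-31/146, 77/73)
obs 3: x=-2 → posterior Normal(-163/212, 77/106)

-163/212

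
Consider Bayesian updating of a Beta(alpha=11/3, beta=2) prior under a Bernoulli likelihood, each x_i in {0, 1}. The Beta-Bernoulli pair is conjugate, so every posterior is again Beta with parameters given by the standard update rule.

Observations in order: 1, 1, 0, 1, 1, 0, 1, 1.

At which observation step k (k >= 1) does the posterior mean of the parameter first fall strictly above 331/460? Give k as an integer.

k = 2

obs 1: x=1 → posterior Beta(14/3, 2)
obs 2: x=1 → posterior Beta(17/3, 2)
obs 3: x=0 → posterior Beta(17/3, 3)
obs 4: x=1 → posterior Beta(20/3, 3)
obs 5: x=1 → posterior Beta(23/3, 3)
obs 6: x=0 → posterior Beta(23/3, 4)
obs 7: x=1 → posterior Beta(26/3, 4)
obs 8: x=1 → posterior Beta(29/3, 4)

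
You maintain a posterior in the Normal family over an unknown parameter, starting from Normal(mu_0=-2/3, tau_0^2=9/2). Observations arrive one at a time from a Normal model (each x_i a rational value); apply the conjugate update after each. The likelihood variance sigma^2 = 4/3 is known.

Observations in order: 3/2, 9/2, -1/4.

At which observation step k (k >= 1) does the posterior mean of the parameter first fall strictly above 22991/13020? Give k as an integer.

k = 2

obs 1: x=3/2 → posterior Normal(211/210, 36/35)
obs 2: x=9/2 → posterior Normal(235/93, 18/31)
obs 3: x=-1/4 → posterior Normal(1799/1068, 36/89)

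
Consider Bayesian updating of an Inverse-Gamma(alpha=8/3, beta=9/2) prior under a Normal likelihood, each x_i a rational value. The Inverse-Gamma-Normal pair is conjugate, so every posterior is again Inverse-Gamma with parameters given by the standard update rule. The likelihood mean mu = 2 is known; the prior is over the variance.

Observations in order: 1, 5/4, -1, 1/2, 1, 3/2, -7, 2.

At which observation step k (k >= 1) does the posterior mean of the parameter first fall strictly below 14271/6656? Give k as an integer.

obs 1: x=1 → posterior Inverse-Gamma(19/6, 5)
obs 2: x=5/4 → posterior Inverse-Gamma(11/3, 169/32)
obs 3: x=-1 → posterior Inverse-Gamma(25/6, 313/32)
obs 4: x=1/2 → posterior Inverse-Gamma(14/3, 349/32)
obs 5: x=1 → posterior Inverse-Gamma(31/6, 365/32)
obs 6: x=3/2 → posterior Inverse-Gamma(17/3, 369/32)
obs 7: x=-7 → posterior Inverse-Gamma(37/6, 1665/32)
obs 8: x=2 → posterior Inverse-Gamma(20/3, 1665/32)

k = 2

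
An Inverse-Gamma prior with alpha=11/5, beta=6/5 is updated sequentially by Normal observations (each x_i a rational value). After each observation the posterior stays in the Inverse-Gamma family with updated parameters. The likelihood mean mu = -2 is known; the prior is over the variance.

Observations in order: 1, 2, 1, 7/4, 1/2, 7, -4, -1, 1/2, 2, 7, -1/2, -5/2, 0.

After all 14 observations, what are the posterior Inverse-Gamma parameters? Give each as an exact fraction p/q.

obs 1: x=1 → posterior Inverse-Gamma(27/10, 57/10)
obs 2: x=2 → posterior Inverse-Gamma(16/5, 137/10)
obs 3: x=1 → posterior Inverse-Gamma(37/10, 91/5)
obs 4: x=7/4 → posterior Inverse-Gamma(21/5, 4037/160)
obs 5: x=1/2 → posterior Inverse-Gamma(47/10, 4537/160)
obs 6: x=7 → posterior Inverse-Gamma(26/5, 11017/160)
obs 7: x=-4 → posterior Inverse-Gamma(57/10, 11337/160)
obs 8: x=-1 → posterior Inverse-Gamma(31/5, 11417/160)
obs 9: x=1/2 → posterior Inverse-Gamma(67/10, 11917/160)
obs 10: x=2 → posterior Inverse-Gamma(36/5, 13197/160)
obs 11: x=7 → posterior Inverse-Gamma(77/10, 19677/160)
obs 12: x=-1/2 → posterior Inverse-Gamma(41/5, 19857/160)
obs 13: x=-5/2 → posterior Inverse-Gamma(87/10, 19877/160)
obs 14: x=0 → posterior Inverse-Gamma(46/5, 20197/160)

alpha=46/5, beta=20197/160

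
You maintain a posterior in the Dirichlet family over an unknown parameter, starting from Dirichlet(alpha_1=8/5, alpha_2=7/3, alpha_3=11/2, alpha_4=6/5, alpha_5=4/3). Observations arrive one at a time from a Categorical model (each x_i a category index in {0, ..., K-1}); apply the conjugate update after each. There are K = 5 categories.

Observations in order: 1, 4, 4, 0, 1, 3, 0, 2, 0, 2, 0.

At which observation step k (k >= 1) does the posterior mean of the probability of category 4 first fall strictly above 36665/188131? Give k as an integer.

obs 1: x=1 → posterior Dirichlet(8/5, 10/3, 11/2, 6/5, 4/3)
obs 2: x=4 → posterior Dirichlet(8/5, 10/3, 11/2, 6/5, 7/3)
obs 3: x=4 → posterior Dirichlet(8/5, 10/3, 11/2, 6/5, 10/3)
obs 4: x=0 → posterior Dirichlet(13/5, 10/3, 11/2, 6/5, 10/3)
obs 5: x=1 → posterior Dirichlet(13/5, 13/3, 11/2, 6/5, 10/3)
obs 6: x=3 → posterior Dirichlet(13/5, 13/3, 11/2, 11/5, 10/3)
obs 7: x=0 → posterior Dirichlet(18/5, 13/3, 11/2, 11/5, 10/3)
obs 8: x=2 → posterior Dirichlet(18/5, 13/3, 13/2, 11/5, 10/3)
obs 9: x=0 → posterior Dirichlet(23/5, 13/3, 13/2, 11/5, 10/3)
obs 10: x=2 → posterior Dirichlet(23/5, 13/3, 15/2, 11/5, 10/3)
obs 11: x=0 → posterior Dirichlet(28/5, 13/3, 15/2, 11/5, 10/3)

k = 3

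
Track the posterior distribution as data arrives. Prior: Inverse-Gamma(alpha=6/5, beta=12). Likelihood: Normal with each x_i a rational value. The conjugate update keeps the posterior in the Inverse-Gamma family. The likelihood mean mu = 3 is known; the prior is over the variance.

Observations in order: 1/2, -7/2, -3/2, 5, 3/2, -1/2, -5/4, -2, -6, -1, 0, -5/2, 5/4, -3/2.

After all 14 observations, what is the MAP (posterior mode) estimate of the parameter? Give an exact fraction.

12555/736

obs 1: x=1/2 → posterior Inverse-Gamma(17/10, 121/8)
obs 2: x=-7/2 → posterior Inverse-Gamma(11/5, 145/4)
obs 3: x=-3/2 → posterior Inverse-Gamma(27/10, 371/8)
obs 4: x=5 → posterior Inverse-Gamma(16/5, 387/8)
obs 5: x=3/2 → posterior Inverse-Gamma(37/10, 99/2)
obs 6: x=-1/2 → posterior Inverse-Gamma(21/5, 445/8)
obs 7: x=-5/4 → posterior Inverse-Gamma(47/10, 2069/32)
obs 8: x=-2 → posterior Inverse-Gamma(26/5, 2469/32)
obs 9: x=-6 → posterior Inverse-Gamma(57/10, 3765/32)
obs 10: x=-1 → posterior Inverse-Gamma(31/5, 4021/32)
obs 11: x=0 → posterior Inverse-Gamma(67/10, 4165/32)
obs 12: x=-5/2 → posterior Inverse-Gamma(36/5, 4649/32)
obs 13: x=5/4 → posterior Inverse-Gamma(77/10, 2349/16)
obs 14: x=-3/2 → posterior Inverse-Gamma(41/5, 2511/16)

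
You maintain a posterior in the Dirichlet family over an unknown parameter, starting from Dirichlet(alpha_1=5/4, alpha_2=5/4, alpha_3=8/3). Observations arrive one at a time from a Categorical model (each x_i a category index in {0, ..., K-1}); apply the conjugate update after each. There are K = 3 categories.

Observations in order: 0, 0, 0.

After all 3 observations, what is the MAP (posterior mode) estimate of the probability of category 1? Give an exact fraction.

obs 1: x=0 → posterior Dirichlet(9/4, 5/4, 8/3)
obs 2: x=0 → posterior Dirichlet(13/4, 5/4, 8/3)
obs 3: x=0 → posterior Dirichlet(17/4, 5/4, 8/3)

3/62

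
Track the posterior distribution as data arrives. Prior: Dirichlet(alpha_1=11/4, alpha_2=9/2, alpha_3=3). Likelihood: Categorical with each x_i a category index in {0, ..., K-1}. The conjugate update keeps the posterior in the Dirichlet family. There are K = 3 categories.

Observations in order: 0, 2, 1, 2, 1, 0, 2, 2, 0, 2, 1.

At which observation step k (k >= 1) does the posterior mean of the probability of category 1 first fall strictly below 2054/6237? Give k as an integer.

obs 1: x=0 → posterior Dirichlet(15/4, 9/2, 3)
obs 2: x=2 → posterior Dirichlet(15/4, 9/2, 4)
obs 3: x=1 → posterior Dirichlet(15/4, 11/2, 4)
obs 4: x=2 → posterior Dirichlet(15/4, 11/2, 5)
obs 5: x=1 → posterior Dirichlet(15/4, 13/2, 5)
obs 6: x=0 → posterior Dirichlet(19/4, 13/2, 5)
obs 7: x=2 → posterior Dirichlet(19/4, 13/2, 6)
obs 8: x=2 → posterior Dirichlet(19/4, 13/2, 7)
obs 9: x=0 → posterior Dirichlet(23/4, 13/2, 7)
obs 10: x=2 → posterior Dirichlet(23/4, 13/2, 8)
obs 11: x=1 → posterior Dirichlet(23/4, 15/2, 8)

k = 10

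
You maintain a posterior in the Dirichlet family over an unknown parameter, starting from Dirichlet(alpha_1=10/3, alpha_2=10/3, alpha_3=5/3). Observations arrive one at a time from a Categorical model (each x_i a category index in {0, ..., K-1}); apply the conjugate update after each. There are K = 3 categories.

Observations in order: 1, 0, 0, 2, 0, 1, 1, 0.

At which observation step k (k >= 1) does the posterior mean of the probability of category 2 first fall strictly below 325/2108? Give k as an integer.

obs 1: x=1 → posterior Dirichlet(10/3, 13/3, 5/3)
obs 2: x=0 → posterior Dirichlet(13/3, 13/3, 5/3)
obs 3: x=0 → posterior Dirichlet(16/3, 13/3, 5/3)
obs 4: x=2 → posterior Dirichlet(16/3, 13/3, 8/3)
obs 5: x=0 → posterior Dirichlet(19/3, 13/3, 8/3)
obs 6: x=1 → posterior Dirichlet(19/3, 16/3, 8/3)
obs 7: x=1 → posterior Dirichlet(19/3, 19/3, 8/3)
obs 8: x=0 → posterior Dirichlet(22/3, 19/3, 8/3)

k = 3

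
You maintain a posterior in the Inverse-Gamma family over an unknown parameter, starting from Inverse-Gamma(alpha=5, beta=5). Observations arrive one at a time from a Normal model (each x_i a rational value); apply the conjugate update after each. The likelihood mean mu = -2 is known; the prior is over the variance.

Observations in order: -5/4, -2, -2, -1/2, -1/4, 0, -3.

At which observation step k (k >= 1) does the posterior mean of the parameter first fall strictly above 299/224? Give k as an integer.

obs 1: x=-5/4 → posterior Inverse-Gamma(11/2, 169/32)
obs 2: x=-2 → posterior Inverse-Gamma(6, 169/32)
obs 3: x=-2 → posterior Inverse-Gamma(13/2, 169/32)
obs 4: x=-1/2 → posterior Inverse-Gamma(7, 205/32)
obs 5: x=-1/4 → posterior Inverse-Gamma(15/2, 127/16)
obs 6: x=0 → posterior Inverse-Gamma(8, 159/16)
obs 7: x=-3 → posterior Inverse-Gamma(17/2, 167/16)

k = 6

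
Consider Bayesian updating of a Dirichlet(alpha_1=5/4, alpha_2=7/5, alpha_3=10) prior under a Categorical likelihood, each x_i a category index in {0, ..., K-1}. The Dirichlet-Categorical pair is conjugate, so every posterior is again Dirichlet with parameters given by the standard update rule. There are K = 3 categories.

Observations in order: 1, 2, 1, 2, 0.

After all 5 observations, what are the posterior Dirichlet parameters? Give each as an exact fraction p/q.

obs 1: x=1 → posterior Dirichlet(5/4, 12/5, 10)
obs 2: x=2 → posterior Dirichlet(5/4, 12/5, 11)
obs 3: x=1 → posterior Dirichlet(5/4, 17/5, 11)
obs 4: x=2 → posterior Dirichlet(5/4, 17/5, 12)
obs 5: x=0 → posterior Dirichlet(9/4, 17/5, 12)

alpha_1=9/4, alpha_2=17/5, alpha_3=12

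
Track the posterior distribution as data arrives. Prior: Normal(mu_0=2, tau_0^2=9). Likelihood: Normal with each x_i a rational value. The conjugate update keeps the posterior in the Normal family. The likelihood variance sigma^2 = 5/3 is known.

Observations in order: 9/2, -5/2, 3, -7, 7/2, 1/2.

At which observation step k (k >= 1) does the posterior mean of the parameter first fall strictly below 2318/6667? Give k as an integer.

obs 1: x=9/2 → posterior Normal(263/64, 45/32)
obs 2: x=-5/2 → posterior Normal(64/59, 45/59)
obs 3: x=3 → posterior Normal(145/86, 45/86)
obs 4: x=-7 → posterior Normal(-44/113, 45/113)
obs 5: x=7/2 → posterior Normal(101/280, 9/28)
obs 6: x=1/2 → posterior Normal(64/167, 45/167)

k = 4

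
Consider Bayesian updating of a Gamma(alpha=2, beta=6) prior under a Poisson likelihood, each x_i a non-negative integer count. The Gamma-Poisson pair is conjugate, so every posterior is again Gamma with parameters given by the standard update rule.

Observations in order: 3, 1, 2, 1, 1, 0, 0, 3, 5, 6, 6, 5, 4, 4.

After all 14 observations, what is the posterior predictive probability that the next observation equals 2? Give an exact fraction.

83211039990087680000000000000000000000000000000000000000000/316131857427306285125283746813957016869585062394683021916901

obs 1: x=3 → posterior Gamma(5, 7)
obs 2: x=1 → posterior Gamma(6, 8)
obs 3: x=2 → posterior Gamma(8, 9)
obs 4: x=1 → posterior Gamma(9, 10)
obs 5: x=1 → posterior Gamma(10, 11)
obs 6: x=0 → posterior Gamma(10, 12)
obs 7: x=0 → posterior Gamma(10, 13)
obs 8: x=3 → posterior Gamma(13, 14)
obs 9: x=5 → posterior Gamma(18, 15)
obs 10: x=6 → posterior Gamma(24, 16)
obs 11: x=6 → posterior Gamma(30, 17)
obs 12: x=5 → posterior Gamma(35, 18)
obs 13: x=4 → posterior Gamma(39, 19)
obs 14: x=4 → posterior Gamma(43, 20)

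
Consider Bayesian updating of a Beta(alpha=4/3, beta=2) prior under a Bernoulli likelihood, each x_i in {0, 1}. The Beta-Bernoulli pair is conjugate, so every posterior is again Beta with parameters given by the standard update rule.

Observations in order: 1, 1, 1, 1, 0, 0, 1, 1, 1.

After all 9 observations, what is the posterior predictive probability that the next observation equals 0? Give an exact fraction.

12/37

obs 1: x=1 → posterior Beta(7/3, 2)
obs 2: x=1 → posterior Beta(10/3, 2)
obs 3: x=1 → posterior Beta(13/3, 2)
obs 4: x=1 → posterior Beta(16/3, 2)
obs 5: x=0 → posterior Beta(16/3, 3)
obs 6: x=0 → posterior Beta(16/3, 4)
obs 7: x=1 → posterior Beta(19/3, 4)
obs 8: x=1 → posterior Beta(22/3, 4)
obs 9: x=1 → posterior Beta(25/3, 4)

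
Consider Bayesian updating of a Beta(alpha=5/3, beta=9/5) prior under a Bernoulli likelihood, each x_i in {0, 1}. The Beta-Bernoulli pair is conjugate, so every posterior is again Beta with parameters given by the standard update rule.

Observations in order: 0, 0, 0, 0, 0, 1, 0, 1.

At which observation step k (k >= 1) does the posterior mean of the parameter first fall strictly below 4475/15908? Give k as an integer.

k = 3

obs 1: x=0 → posterior Beta(5/3, 14/5)
obs 2: x=0 → posterior Beta(5/3, 19/5)
obs 3: x=0 → posterior Beta(5/3, 24/5)
obs 4: x=0 → posterior Beta(5/3, 29/5)
obs 5: x=0 → posterior Beta(5/3, 34/5)
obs 6: x=1 → posterior Beta(8/3, 34/5)
obs 7: x=0 → posterior Beta(8/3, 39/5)
obs 8: x=1 → posterior Beta(11/3, 39/5)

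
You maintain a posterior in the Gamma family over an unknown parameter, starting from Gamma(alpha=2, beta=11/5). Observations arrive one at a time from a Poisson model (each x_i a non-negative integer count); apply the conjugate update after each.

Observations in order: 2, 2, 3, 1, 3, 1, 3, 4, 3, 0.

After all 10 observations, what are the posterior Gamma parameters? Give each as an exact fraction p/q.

alpha=24, beta=61/5

obs 1: x=2 → posterior Gamma(4, 16/5)
obs 2: x=2 → posterior Gamma(6, 21/5)
obs 3: x=3 → posterior Gamma(9, 26/5)
obs 4: x=1 → posterior Gamma(10, 31/5)
obs 5: x=3 → posterior Gamma(13, 36/5)
obs 6: x=1 → posterior Gamma(14, 41/5)
obs 7: x=3 → posterior Gamma(17, 46/5)
obs 8: x=4 → posterior Gamma(21, 51/5)
obs 9: x=3 → posterior Gamma(24, 56/5)
obs 10: x=0 → posterior Gamma(24, 61/5)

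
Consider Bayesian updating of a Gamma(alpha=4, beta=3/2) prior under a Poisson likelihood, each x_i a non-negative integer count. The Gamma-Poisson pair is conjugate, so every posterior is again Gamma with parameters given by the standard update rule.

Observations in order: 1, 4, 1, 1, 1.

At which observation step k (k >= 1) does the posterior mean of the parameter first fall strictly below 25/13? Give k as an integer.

k = 5

obs 1: x=1 → posterior Gamma(5, 5/2)
obs 2: x=4 → posterior Gamma(9, 7/2)
obs 3: x=1 → posterior Gamma(10, 9/2)
obs 4: x=1 → posterior Gamma(11, 11/2)
obs 5: x=1 → posterior Gamma(12, 13/2)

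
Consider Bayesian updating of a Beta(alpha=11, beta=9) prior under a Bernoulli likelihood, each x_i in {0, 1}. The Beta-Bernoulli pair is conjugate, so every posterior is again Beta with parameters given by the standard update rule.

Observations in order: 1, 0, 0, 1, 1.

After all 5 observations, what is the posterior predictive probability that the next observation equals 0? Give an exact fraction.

obs 1: x=1 → posterior Beta(12, 9)
obs 2: x=0 → posterior Beta(12, 10)
obs 3: x=0 → posterior Beta(12, 11)
obs 4: x=1 → posterior Beta(13, 11)
obs 5: x=1 → posterior Beta(14, 11)

11/25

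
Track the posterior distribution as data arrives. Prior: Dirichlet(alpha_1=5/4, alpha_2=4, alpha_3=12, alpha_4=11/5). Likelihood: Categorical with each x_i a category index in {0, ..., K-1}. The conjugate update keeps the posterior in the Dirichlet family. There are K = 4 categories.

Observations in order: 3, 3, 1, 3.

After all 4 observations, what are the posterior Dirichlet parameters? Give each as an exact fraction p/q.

alpha_1=5/4, alpha_2=5, alpha_3=12, alpha_4=26/5

obs 1: x=3 → posterior Dirichlet(5/4, 4, 12, 16/5)
obs 2: x=3 → posterior Dirichlet(5/4, 4, 12, 21/5)
obs 3: x=1 → posterior Dirichlet(5/4, 5, 12, 21/5)
obs 4: x=3 → posterior Dirichlet(5/4, 5, 12, 26/5)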